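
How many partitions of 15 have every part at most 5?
Let r_j(i) = number of partitions of i into parts ≤ j, for i = 0..15. r_1(i) = 1 for all i; r_j(i) = r_{j-1}(i) + r_j(i-j). Rows j = 2..5: ≤2: 1 1 2 2 3 3 4 4 5 5 6 6 7 7 8 8; ≤3: 1 1 2 3 4 5 7 8 10 12 14 16 19 21 24 27; ≤4: 1 1 2 3 5 6 9 11 15 18 23 27 34 39 47 54; ≤5: 1 1 2 3 5 7 10 13 18 23 30 37 47 57 70 84. r_5(15) = 84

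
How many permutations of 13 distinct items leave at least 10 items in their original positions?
Exactly j fixed points: C(13,j)·!(13-j); sum over j ≥ 10 (derangement numbers via !m = (m-1)·(!(m-1) + !(m-2)): !0..!3 = 1, 0, 1, 2). Σ_{j=10}^{13} C(13,j)·!(13-j) = C(13,10)·!3 + C(13,11)·!2 + C(13,12)·!1 + C(13,13)·!0 = 286·2 + 78·1 + 13·0 + 1·1 = 651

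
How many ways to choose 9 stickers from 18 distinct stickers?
C(18,9) = 18!/(9!×9!) = 48620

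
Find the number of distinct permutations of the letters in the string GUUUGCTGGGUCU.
13! / (2! × 1! × 5! × 5!) = 216216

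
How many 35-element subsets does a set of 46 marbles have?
C(46,35) = 46!/(35!×11!) = 13340783196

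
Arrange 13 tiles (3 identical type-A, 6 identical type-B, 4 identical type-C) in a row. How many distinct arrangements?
13! / (3! × 6! × 4!) = 60060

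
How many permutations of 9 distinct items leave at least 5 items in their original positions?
Exactly j fixed points: C(9,j)·!(9-j); sum over j ≥ 5 (derangement numbers via !m = (m-1)·(!(m-1) + !(m-2)): !0..!4 = 1, 0, 1, 2, 9). Σ_{j=5}^{9} C(9,j)·!(9-j) = C(9,5)·!4 + C(9,6)·!3 + C(9,7)·!2 + C(9,8)·!1 + C(9,9)·!0 = 126·9 + 84·2 + 36·1 + 9·0 + 1·1 = 1339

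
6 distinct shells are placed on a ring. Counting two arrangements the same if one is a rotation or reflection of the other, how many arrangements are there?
(6-1)!/2 = 120/2 = 60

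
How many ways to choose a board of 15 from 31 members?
C(31,15) = 31!/(15!×16!) = 300540195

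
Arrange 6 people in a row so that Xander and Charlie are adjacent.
Treat as block: (6-1)! × 2! = 120 × 2 = 240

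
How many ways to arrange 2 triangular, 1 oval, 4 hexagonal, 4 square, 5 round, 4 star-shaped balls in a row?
20! / (2! × 1! × 4! × 4! × 5! × 4!) = 733296564000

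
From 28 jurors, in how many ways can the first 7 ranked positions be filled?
P(28,7) = 28!/(28-7)! = 5967561600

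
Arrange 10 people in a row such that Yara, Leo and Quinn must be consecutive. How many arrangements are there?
Treat the 3 as one block: (10-3+1)! × 3! = 40320 × 6 = 241920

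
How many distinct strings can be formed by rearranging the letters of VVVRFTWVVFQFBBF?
15! / (1! × 1! × 4! × 1! × 2! × 1! × 5!) = 227026800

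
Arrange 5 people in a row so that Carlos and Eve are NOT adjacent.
Total - adjacent = 5! - (5-1)!×2 = 120 - 48 = 72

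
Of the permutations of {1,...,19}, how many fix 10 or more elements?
Exactly j fixed points: C(19,j)·!(19-j); sum over j ≥ 10 (derangement numbers via !m = (m-1)·(!(m-1) + !(m-2)): !0..!9 = 1, 0, 1, 2, 9, 44, 265, 1854, 14833, 133496). Σ_{j=10}^{19} C(19,j)·!(19-j) = C(19,10)·!9 + C(19,11)·!8 + C(19,12)·!7 + C(19,13)·!6 + C(19,14)·!5 + C(19,15)·!4 + C(19,16)·!3 + C(19,17)·!2 + C(19,18)·!1 + C(19,19)·!0 = 92378·133496 + 75582·14833 + 50388·1854 + 27132·265 + 11628·44 + 3876·9 + 969·2 + 171·1 + 19·0 + 1·1 = 13554359252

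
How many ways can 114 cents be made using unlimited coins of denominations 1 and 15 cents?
Coefficient of x^114 in 1/(1-x^1) · 1/(1-x^15). Use j coins of 15 for j = 0..⌊114/15⌋ = 7, the rest in 1s: 7 + 1 = 8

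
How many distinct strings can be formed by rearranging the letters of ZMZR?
4! / (2! × 1! × 1!) = 12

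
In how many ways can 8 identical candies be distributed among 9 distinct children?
C(8+9-1, 9-1) = C(16, 8) = 12870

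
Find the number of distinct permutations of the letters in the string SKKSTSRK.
8! / (3! × 3! × 1! × 1!) = 1120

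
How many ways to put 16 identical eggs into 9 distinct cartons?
C(16+9-1, 9-1) = C(24, 8) = 735471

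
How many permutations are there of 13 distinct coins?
13! = 6227020800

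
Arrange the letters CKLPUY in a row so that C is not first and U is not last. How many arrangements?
By inclusion-exclusion: 6! - 2×(6-1)! + (6-2)! = 720 - 240 + 24 = 504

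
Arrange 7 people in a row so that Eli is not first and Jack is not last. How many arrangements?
By inclusion-exclusion: 7! - 2×(7-1)! + (7-2)! = 5040 - 1440 + 120 = 3720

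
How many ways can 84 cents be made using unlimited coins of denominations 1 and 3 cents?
Coefficient of x^84 in 1/(1-x^1) · 1/(1-x^3). Use j coins of 3 for j = 0..⌊84/3⌋ = 28, the rest in 1s: 28 + 1 = 29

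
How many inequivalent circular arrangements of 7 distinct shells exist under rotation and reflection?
(7-1)!/2 = 720/2 = 360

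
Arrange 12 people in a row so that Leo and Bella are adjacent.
Treat as block: (12-1)! × 2! = 39916800 × 2 = 79833600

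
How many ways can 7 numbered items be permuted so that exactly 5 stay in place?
Choose the 5 fixed points C(7,5) = 21, derange the rest: !2 = Σ_{j=0}^{2} (-1)^j·2!/j! = 2 - 2 + 1 = 1. Product = 21 × 1 = 21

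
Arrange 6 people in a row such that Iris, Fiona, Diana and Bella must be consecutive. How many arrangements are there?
Treat the 4 as one block: (6-4+1)! × 4! = 6 × 24 = 144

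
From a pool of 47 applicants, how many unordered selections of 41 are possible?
C(47,41) = 47!/(41!×6!) = 10737573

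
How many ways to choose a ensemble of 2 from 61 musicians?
C(61,2) = 61!/(2!×59!) = 1830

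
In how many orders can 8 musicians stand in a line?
8! = 40320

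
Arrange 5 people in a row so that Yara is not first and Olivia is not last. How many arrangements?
By inclusion-exclusion: 5! - 2×(5-1)! + (5-2)! = 120 - 48 + 6 = 78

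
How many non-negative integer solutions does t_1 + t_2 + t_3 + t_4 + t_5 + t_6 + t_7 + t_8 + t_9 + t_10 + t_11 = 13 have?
C(13+11-1, 11-1) = C(23, 10) = 1144066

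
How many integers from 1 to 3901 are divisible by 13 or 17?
⌊3901/13⌋ + ⌊3901/17⌋ - ⌊3901/221⌋ = 300 + 229 - 17 = 512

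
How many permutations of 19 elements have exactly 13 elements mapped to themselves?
Choose the 13 fixed points C(19,13) = 27132, derange the rest: !6 = Σ_{j=0}^{6} (-1)^j·6!/j! = 720 - 720 + 360 - 120 + 30 - 6 + 1 = 265. Product = 27132 × 265 = 7189980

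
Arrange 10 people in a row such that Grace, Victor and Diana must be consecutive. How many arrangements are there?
Treat the 3 as one block: (10-3+1)! × 3! = 40320 × 6 = 241920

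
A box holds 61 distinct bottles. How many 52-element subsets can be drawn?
C(61,52) = 61!/(52!×9!) = 17341763505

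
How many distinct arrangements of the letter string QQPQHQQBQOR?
11! / (1! × 1! × 6! × 1! × 1! × 1!) = 55440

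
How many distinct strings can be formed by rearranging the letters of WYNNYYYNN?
9! / (1! × 4! × 4!) = 630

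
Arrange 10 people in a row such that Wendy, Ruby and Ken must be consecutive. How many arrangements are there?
Treat the 3 as one block: (10-3+1)! × 3! = 40320 × 6 = 241920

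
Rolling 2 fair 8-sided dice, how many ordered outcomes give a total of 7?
Coefficient of x^7 in (x + x² + ... + x^8)^2. By inclusion-exclusion on dice exceeding 8: Σ_j (-1)^j C(2,j)·C(7-1-8j, 1) = C(2,0)·C(6,1) = 1·6 = 6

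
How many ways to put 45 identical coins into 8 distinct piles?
C(45+8-1, 8-1) = C(52, 7) = 133784560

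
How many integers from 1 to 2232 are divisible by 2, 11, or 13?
⌊2232/2⌋+⌊2232/11⌋+⌊2232/13⌋ - ⌊2232/22⌋-⌊2232/26⌋-⌊2232/143⌋ + ⌊2232/286⌋ = 1116+202+171 - 101-85-15 + 7 = 1295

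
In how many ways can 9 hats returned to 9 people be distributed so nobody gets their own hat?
!9 = Σ_{j=0}^{9} (-1)^j·9!/j! = 362880 - 362880 + 181440 - 60480 + 15120 - 3024 + 504 - 72 + 9 - 1 = 133496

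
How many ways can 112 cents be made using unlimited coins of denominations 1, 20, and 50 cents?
Coefficient of x^112 in 1/(1-x^1) · 1/(1-x^20) · 1/(1-x^50). Case on j = number of 50-cent coins (j = 0..2); remainder r = 112 - 50j is made from {1,20} in ⌊r/20⌋+1 ways. r = 112, 62, 12 → 6 + 4 + 1 = 11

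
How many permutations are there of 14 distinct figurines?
14! = 87178291200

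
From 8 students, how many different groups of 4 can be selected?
C(8,4) = 8!/(4!×4!) = 70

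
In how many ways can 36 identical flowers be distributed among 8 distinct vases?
C(36+8-1, 8-1) = C(43, 7) = 32224114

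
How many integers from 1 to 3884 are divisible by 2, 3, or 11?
⌊3884/2⌋+⌊3884/3⌋+⌊3884/11⌋ - ⌊3884/6⌋-⌊3884/22⌋-⌊3884/33⌋ + ⌊3884/66⌋ = 1942+1294+353 - 647-176-117 + 58 = 2707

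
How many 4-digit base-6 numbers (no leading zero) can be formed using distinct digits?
First digit: 5 choices (nonzero). Then descending: 5 × 5 × 4 × 3 = 300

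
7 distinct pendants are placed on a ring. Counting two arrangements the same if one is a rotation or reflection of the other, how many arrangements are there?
(7-1)!/2 = 720/2 = 360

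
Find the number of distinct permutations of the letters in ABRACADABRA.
11! / (5! × 2! × 2! × 1! × 1!) = 83160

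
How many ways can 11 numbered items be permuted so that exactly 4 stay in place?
Choose the 4 fixed points C(11,4) = 330, derange the rest: !7 = Σ_{j=0}^{7} (-1)^j·7!/j! = 5040 - 5040 + 2520 - 840 + 210 - 42 + 7 - 1 = 1854. Product = 330 × 1854 = 611820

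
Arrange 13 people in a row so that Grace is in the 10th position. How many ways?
Fix one position: (13-1)! = 479001600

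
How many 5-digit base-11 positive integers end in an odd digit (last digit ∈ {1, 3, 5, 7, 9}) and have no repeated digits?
Last∈{1,3,5,7,9}. Last=0: 0. Last nonzero: 5×9×P(9,3) = 22680. Total = 22680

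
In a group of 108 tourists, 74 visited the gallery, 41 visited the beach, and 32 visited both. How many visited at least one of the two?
|A∪B| = |A| + |B| - |A∩B| = 74 + 41 - 32 = 83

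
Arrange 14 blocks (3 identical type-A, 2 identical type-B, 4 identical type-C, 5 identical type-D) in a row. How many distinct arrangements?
14! / (3! × 2! × 4! × 5!) = 2522520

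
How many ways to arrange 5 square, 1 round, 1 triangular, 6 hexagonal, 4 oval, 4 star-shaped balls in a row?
21! / (5! × 1! × 1! × 6! × 4! × 4!) = 1026615189600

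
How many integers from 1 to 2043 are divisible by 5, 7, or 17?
⌊2043/5⌋+⌊2043/7⌋+⌊2043/17⌋ - ⌊2043/35⌋-⌊2043/85⌋-⌊2043/119⌋ + ⌊2043/595⌋ = 408+291+120 - 58-24-17 + 3 = 723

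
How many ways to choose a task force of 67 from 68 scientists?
C(68,67) = 68!/(67!×1!) = 68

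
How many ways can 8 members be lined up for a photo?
8! = 40320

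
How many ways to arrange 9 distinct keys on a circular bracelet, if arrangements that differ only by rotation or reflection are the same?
(9-1)!/2 = 40320/2 = 20160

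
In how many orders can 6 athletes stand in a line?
6! = 720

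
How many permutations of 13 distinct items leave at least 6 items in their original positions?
Exactly j fixed points: C(13,j)·!(13-j); sum over j ≥ 6 (derangement numbers via !m = (m-1)·(!(m-1) + !(m-2)): !0..!7 = 1, 0, 1, 2, 9, 44, 265, 1854). Σ_{j=6}^{13} C(13,j)·!(13-j) = C(13,6)·!7 + C(13,7)·!6 + C(13,8)·!5 + C(13,9)·!4 + C(13,10)·!3 + C(13,11)·!2 + C(13,12)·!1 + C(13,13)·!0 = 1716·1854 + 1716·265 + 1287·44 + 715·9 + 286·2 + 78·1 + 13·0 + 1·1 = 3699918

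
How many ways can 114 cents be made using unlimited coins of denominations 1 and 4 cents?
Coefficient of x^114 in 1/(1-x^1) · 1/(1-x^4). Use j coins of 4 for j = 0..⌊114/4⌋ = 28, the rest in 1s: 28 + 1 = 29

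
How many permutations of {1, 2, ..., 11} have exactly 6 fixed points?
Choose the 6 fixed points C(11,6) = 462, derange the rest: !5 = Σ_{j=0}^{5} (-1)^j·5!/j! = 120 - 120 + 60 - 20 + 5 - 1 = 44. Product = 462 × 44 = 20328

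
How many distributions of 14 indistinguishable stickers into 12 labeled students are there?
C(14+12-1, 12-1) = C(25, 11) = 4457400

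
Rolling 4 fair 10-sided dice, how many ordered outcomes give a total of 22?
Coefficient of x^22 in (x + x² + ... + x^10)^4. By inclusion-exclusion on dice exceeding 10: Σ_j (-1)^j C(4,j)·C(22-1-10j, 3) = C(4,0)·C(21,3) - C(4,1)·C(11,3) = 1·1330 - 4·165 = 670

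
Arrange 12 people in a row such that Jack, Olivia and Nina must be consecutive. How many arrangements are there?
Treat the 3 as one block: (12-3+1)! × 3! = 3628800 × 6 = 21772800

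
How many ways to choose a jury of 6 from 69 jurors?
C(69,6) = 69!/(6!×63!) = 119877472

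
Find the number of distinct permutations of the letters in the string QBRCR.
5! / (1! × 1! × 1! × 2!) = 60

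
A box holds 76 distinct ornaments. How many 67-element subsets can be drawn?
C(76,67) = 76!/(67!×9!) = 142466675900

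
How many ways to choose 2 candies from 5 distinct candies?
C(5,2) = 5!/(2!×3!) = 10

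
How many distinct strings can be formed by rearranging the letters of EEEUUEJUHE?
10! / (1! × 5! × 3! × 1!) = 5040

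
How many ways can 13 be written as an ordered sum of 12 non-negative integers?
C(13+12-1, 12-1) = C(24, 11) = 2496144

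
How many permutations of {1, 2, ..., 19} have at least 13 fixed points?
Exactly j fixed points: C(19,j)·!(19-j); sum over j ≥ 13 (derangement numbers via !m = (m-1)·(!(m-1) + !(m-2)): !0..!6 = 1, 0, 1, 2, 9, 44, 265). Σ_{j=13}^{19} C(19,j)·!(19-j) = C(19,13)·!6 + C(19,14)·!5 + C(19,15)·!4 + C(19,16)·!3 + C(19,17)·!2 + C(19,18)·!1 + C(19,19)·!0 = 27132·265 + 11628·44 + 3876·9 + 969·2 + 171·1 + 19·0 + 1·1 = 7738606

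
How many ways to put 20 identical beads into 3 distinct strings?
C(20+3-1, 3-1) = C(22, 2) = 231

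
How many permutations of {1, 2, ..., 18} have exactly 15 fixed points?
Choose the 15 fixed points C(18,15) = 816, derange the rest: !3 = Σ_{j=0}^{3} (-1)^j·3!/j! = 6 - 6 + 3 - 1 = 2. Product = 816 × 2 = 1632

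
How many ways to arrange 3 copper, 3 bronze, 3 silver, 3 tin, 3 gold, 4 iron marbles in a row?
19! / (3! × 3! × 3! × 3! × 3! × 4!) = 651819168000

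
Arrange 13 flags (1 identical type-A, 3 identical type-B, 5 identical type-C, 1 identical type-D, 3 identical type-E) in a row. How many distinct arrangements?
13! / (1! × 3! × 5! × 1! × 3!) = 1441440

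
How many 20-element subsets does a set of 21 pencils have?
C(21,20) = 21!/(20!×1!) = 21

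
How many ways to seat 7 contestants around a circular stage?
Circular: fix one position, arrange the rest. (7-1)! = 720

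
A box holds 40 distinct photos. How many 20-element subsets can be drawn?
C(40,20) = 40!/(20!×20!) = 137846528820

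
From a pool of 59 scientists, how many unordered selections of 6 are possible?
C(59,6) = 59!/(6!×53!) = 45057474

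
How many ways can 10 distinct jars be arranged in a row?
10! = 3628800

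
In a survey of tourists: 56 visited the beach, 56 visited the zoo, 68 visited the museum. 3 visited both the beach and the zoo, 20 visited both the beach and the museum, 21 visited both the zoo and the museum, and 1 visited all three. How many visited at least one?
|A∪B∪C| = 56+56+68-3-20-21+1 = 137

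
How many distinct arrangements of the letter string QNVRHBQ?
7! / (2! × 1! × 1! × 1! × 1! × 1!) = 2520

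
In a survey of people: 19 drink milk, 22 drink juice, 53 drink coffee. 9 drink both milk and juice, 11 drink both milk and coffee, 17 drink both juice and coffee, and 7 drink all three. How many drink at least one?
|A∪B∪C| = 19+22+53-9-11-17+7 = 64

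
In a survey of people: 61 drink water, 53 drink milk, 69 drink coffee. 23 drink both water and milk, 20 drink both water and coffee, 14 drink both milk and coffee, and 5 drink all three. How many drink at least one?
|A∪B∪C| = 61+53+69-23-20-14+5 = 131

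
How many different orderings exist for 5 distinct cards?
5! = 120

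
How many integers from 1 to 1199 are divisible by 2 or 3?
⌊1199/2⌋ + ⌊1199/3⌋ - ⌊1199/6⌋ = 599 + 399 - 199 = 799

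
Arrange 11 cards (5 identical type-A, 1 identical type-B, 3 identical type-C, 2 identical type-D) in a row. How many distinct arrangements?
11! / (5! × 1! × 3! × 2!) = 27720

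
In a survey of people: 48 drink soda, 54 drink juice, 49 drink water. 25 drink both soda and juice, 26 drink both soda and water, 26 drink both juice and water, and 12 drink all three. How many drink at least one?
|A∪B∪C| = 48+54+49-25-26-26+12 = 86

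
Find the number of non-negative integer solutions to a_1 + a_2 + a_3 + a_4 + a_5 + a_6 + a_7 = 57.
C(57+7-1, 7-1) = C(63, 6) = 67945521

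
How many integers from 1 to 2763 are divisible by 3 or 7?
⌊2763/3⌋ + ⌊2763/7⌋ - ⌊2763/21⌋ = 921 + 394 - 131 = 1184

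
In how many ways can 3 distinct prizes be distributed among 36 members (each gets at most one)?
P(36,3) = 36!/(36-3)! = 42840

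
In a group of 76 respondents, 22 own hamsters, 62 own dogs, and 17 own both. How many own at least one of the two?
|A∪B| = |A| + |B| - |A∩B| = 22 + 62 - 17 = 67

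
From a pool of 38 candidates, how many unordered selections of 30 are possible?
C(38,30) = 38!/(30!×8!) = 48903492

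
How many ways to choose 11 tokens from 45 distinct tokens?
C(45,11) = 45!/(11!×34!) = 10150595910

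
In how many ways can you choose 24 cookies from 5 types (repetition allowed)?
C(24+5-1, 5-1) = C(28, 4) = 20475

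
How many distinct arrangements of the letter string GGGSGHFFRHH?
11! / (1! × 4! × 1! × 3! × 2!) = 138600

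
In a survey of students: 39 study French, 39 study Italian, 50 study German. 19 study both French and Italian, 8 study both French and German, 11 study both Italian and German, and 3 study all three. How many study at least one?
|A∪B∪C| = 39+39+50-19-8-11+3 = 93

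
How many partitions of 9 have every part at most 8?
Let r_j(i) = number of partitions of i into parts ≤ j, for i = 0..9. r_1(i) = 1 for all i; r_j(i) = r_{j-1}(i) + r_j(i-j). Rows j = 2..8: ≤2: 1 1 2 2 3 3 4 4 5 5; ≤3: 1 1 2 3 4 5 7 8 10 12; ≤4: 1 1 2 3 5 6 9 11 15 18; ≤5: 1 1 2 3 5 7 10 13 18 23; ≤6: 1 1 2 3 5 7 11 14 20 26; ≤7: 1 1 2 3 5 7 11 15 21 28; ≤8: 1 1 2 3 5 7 11 15 22 29. r_8(9) = 29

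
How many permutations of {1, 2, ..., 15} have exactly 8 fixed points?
Choose the 8 fixed points C(15,8) = 6435, derange the rest: !7 = Σ_{j=0}^{7} (-1)^j·7!/j! = 5040 - 5040 + 2520 - 840 + 210 - 42 + 7 - 1 = 1854. Product = 6435 × 1854 = 11930490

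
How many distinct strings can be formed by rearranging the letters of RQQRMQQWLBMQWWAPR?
17! / (3! × 1! × 2! × 1! × 1! × 1! × 3! × 5!) = 41167526400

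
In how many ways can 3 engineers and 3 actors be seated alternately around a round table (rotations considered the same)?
Fix one of the engineers: (3-1)! ways for the remaining engineers, × 3! ways for the actors = 2 × 6 = 12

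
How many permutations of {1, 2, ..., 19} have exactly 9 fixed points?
Choose the 9 fixed points C(19,9) = 92378, derange the rest: !10 = Σ_{j=0}^{10} (-1)^j·10!/j! = 3628800 - 3628800 + 1814400 - 604800 + 151200 - 30240 + 5040 - 720 + 90 - 10 + 1 = 1334961. Product = 92378 × 1334961 = 123321027258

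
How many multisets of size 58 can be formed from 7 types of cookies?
C(58+7-1, 7-1) = C(64, 6) = 74974368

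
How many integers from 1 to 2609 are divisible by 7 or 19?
⌊2609/7⌋ + ⌊2609/19⌋ - ⌊2609/133⌋ = 372 + 137 - 19 = 490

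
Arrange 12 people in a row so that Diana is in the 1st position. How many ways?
Fix one position: (12-1)! = 39916800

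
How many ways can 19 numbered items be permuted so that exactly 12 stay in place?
Choose the 12 fixed points C(19,12) = 50388, derange the rest: !7 = Σ_{j=0}^{7} (-1)^j·7!/j! = 5040 - 5040 + 2520 - 840 + 210 - 42 + 7 - 1 = 1854. Product = 50388 × 1854 = 93419352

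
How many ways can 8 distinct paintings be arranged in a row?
8! = 40320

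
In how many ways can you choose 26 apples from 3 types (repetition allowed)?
C(26+3-1, 3-1) = C(28, 2) = 378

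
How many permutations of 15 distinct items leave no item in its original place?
!15 = Σ_{j=0}^{15} (-1)^j·15!/j! = 1307674368000 - 1307674368000 + 653837184000 - 217945728000 + 54486432000 - 10897286400 + 1816214400 - 259459200 + 32432400 - 3603600 + 360360 - 32760 + 2730 - 210 + 15 - 1 = 481066515734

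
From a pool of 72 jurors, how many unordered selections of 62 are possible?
C(72,62) = 72!/(62!×10!) = 536211932256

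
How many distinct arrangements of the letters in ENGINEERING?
11! / (3! × 3! × 2! × 2! × 1!) = 277200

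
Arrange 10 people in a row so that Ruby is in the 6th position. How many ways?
Fix one position: (10-1)! = 362880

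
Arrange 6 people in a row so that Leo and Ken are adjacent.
Treat as block: (6-1)! × 2! = 120 × 2 = 240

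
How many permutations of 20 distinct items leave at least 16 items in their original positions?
Exactly j fixed points: C(20,j)·!(20-j); sum over j ≥ 16 (derangement numbers via !m = (m-1)·(!(m-1) + !(m-2)): !0..!4 = 1, 0, 1, 2, 9). Σ_{j=16}^{20} C(20,j)·!(20-j) = C(20,16)·!4 + C(20,17)·!3 + C(20,18)·!2 + C(20,19)·!1 + C(20,20)·!0 = 4845·9 + 1140·2 + 190·1 + 20·0 + 1·1 = 46076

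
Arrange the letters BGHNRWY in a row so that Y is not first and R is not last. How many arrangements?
By inclusion-exclusion: 7! - 2×(7-1)! + (7-2)! = 5040 - 1440 + 120 = 3720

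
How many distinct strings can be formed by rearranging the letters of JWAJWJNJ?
8! / (1! × 4! × 2! × 1!) = 840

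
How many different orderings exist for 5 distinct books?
5! = 120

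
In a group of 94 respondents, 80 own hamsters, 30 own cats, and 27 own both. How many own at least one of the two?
|A∪B| = |A| + |B| - |A∩B| = 80 + 30 - 27 = 83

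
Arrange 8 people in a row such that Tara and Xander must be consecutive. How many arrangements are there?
Treat the 2 as one block: (8-2+1)! × 2! = 5040 × 2 = 10080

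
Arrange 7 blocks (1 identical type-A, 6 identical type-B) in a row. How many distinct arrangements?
7! / (1! × 6!) = 7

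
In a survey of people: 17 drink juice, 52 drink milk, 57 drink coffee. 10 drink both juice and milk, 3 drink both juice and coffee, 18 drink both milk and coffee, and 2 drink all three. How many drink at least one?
|A∪B∪C| = 17+52+57-10-3-18+2 = 97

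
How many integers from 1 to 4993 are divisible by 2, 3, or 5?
⌊4993/2⌋+⌊4993/3⌋+⌊4993/5⌋ - ⌊4993/6⌋-⌊4993/10⌋-⌊4993/15⌋ + ⌊4993/30⌋ = 2496+1664+998 - 832-499-332 + 166 = 3661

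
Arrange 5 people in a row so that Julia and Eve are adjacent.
Treat as block: (5-1)! × 2! = 24 × 2 = 48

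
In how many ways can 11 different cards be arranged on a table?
11! = 39916800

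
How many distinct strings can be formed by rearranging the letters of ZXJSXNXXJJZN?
12! / (2! × 3! × 2! × 4! × 1!) = 831600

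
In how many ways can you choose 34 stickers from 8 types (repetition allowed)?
C(34+8-1, 8-1) = C(41, 7) = 22481940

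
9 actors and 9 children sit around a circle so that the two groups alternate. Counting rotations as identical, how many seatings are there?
Fix one of the actors: (9-1)! ways for the remaining actors, × 9! ways for the children = 40320 × 362880 = 14631321600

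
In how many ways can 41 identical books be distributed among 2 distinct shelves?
C(41+2-1, 2-1) = C(42, 1) = 42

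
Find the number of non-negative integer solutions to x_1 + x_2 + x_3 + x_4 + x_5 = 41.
C(41+5-1, 5-1) = C(45, 4) = 148995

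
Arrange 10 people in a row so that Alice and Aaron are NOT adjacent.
Total - adjacent = 10! - (10-1)!×2 = 3628800 - 725760 = 2903040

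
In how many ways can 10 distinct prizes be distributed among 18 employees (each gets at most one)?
P(18,10) = 18!/(18-10)! = 158789030400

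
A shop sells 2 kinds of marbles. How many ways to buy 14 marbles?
C(14+2-1, 2-1) = C(15, 1) = 15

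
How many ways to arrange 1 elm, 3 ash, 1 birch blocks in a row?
5! / (1! × 3! × 1!) = 20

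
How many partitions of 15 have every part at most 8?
Let r_j(i) = number of partitions of i into parts ≤ j, for i = 0..15. r_1(i) = 1 for all i; r_j(i) = r_{j-1}(i) + r_j(i-j). Rows j = 2..8: ≤2: 1 1 2 2 3 3 4 4 5 5 6 6 7 7 8 8; ≤3: 1 1 2 3 4 5 7 8 10 12 14 16 19 21 24 27; ≤4: 1 1 2 3 5 6 9 11 15 18 23 27 34 39 47 54; ≤5: 1 1 2 3 5 7 10 13 18 23 30 37 47 57 70 84; ≤6: 1 1 2 3 5 7 11 14 20 26 35 44 58 71 90 110; ≤7: 1 1 2 3 5 7 11 15 21 28 38 49 65 82 105 131; ≤8: 1 1 2 3 5 7 11 15 22 29 40 52 70 89 116 146. r_8(15) = 146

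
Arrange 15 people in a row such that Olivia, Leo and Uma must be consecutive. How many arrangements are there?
Treat the 3 as one block: (15-3+1)! × 3! = 6227020800 × 6 = 37362124800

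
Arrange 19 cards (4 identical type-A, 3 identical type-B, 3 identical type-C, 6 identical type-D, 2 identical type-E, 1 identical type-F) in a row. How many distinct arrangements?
19! / (4! × 3! × 3! × 6! × 2! × 1!) = 97772875200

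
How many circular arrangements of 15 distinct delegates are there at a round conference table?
Circular: fix one position, arrange the rest. (15-1)! = 87178291200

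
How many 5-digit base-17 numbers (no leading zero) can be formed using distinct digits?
First digit: 16 choices (nonzero). Then descending: 16 × 16 × 15 × 14 × 13 = 698880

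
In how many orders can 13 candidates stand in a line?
13! = 6227020800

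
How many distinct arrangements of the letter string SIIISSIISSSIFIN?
15! / (1! × 1! × 6! × 7!) = 360360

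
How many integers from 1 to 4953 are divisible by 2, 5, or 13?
⌊4953/2⌋+⌊4953/5⌋+⌊4953/13⌋ - ⌊4953/10⌋-⌊4953/26⌋-⌊4953/65⌋ + ⌊4953/130⌋ = 2476+990+381 - 495-190-76 + 38 = 3124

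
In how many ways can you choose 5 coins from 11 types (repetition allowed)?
C(5+11-1, 11-1) = C(15, 10) = 3003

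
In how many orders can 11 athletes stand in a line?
11! = 39916800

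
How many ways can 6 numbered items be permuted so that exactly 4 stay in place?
Choose the 4 fixed points C(6,4) = 15, derange the rest: !2 = Σ_{j=0}^{2} (-1)^j·2!/j! = 2 - 2 + 1 = 1. Product = 15 × 1 = 15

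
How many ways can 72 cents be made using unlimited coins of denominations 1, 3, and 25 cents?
Coefficient of x^72 in 1/(1-x^1) · 1/(1-x^3) · 1/(1-x^25). Case on j = number of 25-cent coins (j = 0..2); remainder r = 72 - 25j is made from {1,3} in ⌊r/3⌋+1 ways. r = 72, 47, 22 → 25 + 16 + 8 = 49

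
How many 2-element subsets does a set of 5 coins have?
C(5,2) = 5!/(2!×3!) = 10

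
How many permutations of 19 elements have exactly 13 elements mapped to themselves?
Choose the 13 fixed points C(19,13) = 27132, derange the rest: !6 = Σ_{j=0}^{6} (-1)^j·6!/j! = 720 - 720 + 360 - 120 + 30 - 6 + 1 = 265. Product = 27132 × 265 = 7189980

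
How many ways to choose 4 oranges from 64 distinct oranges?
C(64,4) = 64!/(4!×60!) = 635376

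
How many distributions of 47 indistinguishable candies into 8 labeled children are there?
C(47+8-1, 8-1) = C(54, 7) = 177100560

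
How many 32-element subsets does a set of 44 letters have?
C(44,32) = 44!/(32!×12!) = 21090682613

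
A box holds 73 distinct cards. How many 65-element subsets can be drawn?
C(73,65) = 73!/(65!×8!) = 13442126049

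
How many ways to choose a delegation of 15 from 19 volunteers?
C(19,15) = 19!/(15!×4!) = 3876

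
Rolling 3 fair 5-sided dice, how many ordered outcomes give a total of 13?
Coefficient of x^13 in (x + x² + ... + x^5)^3. By inclusion-exclusion on dice exceeding 5: Σ_j (-1)^j C(3,j)·C(13-1-5j, 2) = C(3,0)·C(12,2) - C(3,1)·C(7,2) + C(3,2)·C(2,2) = 1·66 - 3·21 + 3·1 = 6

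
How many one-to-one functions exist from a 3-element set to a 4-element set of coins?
P(4,3) = 4!/(4-3)! = 24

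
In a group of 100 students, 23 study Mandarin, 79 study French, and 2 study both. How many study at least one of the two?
|A∪B| = |A| + |B| - |A∩B| = 23 + 79 - 2 = 100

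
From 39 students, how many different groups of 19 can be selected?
C(39,19) = 39!/(19!×20!) = 68923264410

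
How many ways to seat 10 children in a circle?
Circular: fix one position, arrange the rest. (10-1)! = 362880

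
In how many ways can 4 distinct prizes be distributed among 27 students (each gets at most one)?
P(27,4) = 27!/(27-4)! = 421200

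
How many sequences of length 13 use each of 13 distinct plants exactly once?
13! = 6227020800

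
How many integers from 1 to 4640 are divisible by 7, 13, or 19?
⌊4640/7⌋+⌊4640/13⌋+⌊4640/19⌋ - ⌊4640/91⌋-⌊4640/133⌋-⌊4640/247⌋ + ⌊4640/1729⌋ = 662+356+244 - 50-34-18 + 2 = 1162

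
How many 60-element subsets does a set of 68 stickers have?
C(68,60) = 68!/(60!×8!) = 7392009768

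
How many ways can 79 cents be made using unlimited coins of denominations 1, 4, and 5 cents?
Coefficient of x^79 in 1/(1-x^1) · 1/(1-x^4) · 1/(1-x^5). Case on j = number of 5-cent coins (j = 0..15); remainder r = 79 - 5j is made from {1,4} in ⌊r/4⌋+1 ways. r = 79, 74, 69, 64, 59, 54, 49, 44, 39, 34, 29, 24, 19, 14, 9, 4 → 20 + 19 + 18 + 17 + 15 + 14 + 13 + 12 + 10 + 9 + 8 + 7 + 5 + 4 + 3 + 2 = 176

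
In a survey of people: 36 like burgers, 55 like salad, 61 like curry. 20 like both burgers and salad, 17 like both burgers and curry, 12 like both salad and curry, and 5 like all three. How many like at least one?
|A∪B∪C| = 36+55+61-20-17-12+5 = 108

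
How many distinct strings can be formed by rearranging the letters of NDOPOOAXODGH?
12! / (1! × 4! × 1! × 1! × 1! × 2! × 1! × 1!) = 9979200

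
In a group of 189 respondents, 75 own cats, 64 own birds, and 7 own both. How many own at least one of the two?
|A∪B| = |A| + |B| - |A∩B| = 75 + 64 - 7 = 132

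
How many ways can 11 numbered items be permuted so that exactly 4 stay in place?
Choose the 4 fixed points C(11,4) = 330, derange the rest: !7 = Σ_{j=0}^{7} (-1)^j·7!/j! = 5040 - 5040 + 2520 - 840 + 210 - 42 + 7 - 1 = 1854. Product = 330 × 1854 = 611820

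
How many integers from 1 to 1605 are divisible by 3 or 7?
⌊1605/3⌋ + ⌊1605/7⌋ - ⌊1605/21⌋ = 535 + 229 - 76 = 688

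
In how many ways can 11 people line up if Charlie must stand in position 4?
Fix one position: (11-1)! = 3628800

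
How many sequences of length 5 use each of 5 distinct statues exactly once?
5! = 120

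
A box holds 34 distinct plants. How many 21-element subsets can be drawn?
C(34,21) = 34!/(21!×13!) = 927983760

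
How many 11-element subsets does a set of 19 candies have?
C(19,11) = 19!/(11!×8!) = 75582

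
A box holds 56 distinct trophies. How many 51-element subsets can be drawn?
C(56,51) = 56!/(51!×5!) = 3819816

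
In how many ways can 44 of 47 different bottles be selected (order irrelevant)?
C(47,44) = 47!/(44!×3!) = 16215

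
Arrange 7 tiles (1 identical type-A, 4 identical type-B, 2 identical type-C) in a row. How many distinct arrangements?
7! / (1! × 4! × 2!) = 105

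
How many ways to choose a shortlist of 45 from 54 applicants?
C(54,45) = 54!/(45!×9!) = 5317936260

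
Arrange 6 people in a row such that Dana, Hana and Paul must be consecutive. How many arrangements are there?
Treat the 3 as one block: (6-3+1)! × 3! = 24 × 6 = 144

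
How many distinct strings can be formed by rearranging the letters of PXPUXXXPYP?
10! / (1! × 1! × 4! × 4!) = 6300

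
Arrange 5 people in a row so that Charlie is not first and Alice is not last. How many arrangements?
By inclusion-exclusion: 5! - 2×(5-1)! + (5-2)! = 120 - 48 + 6 = 78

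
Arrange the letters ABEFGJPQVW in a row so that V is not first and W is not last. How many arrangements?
By inclusion-exclusion: 10! - 2×(10-1)! + (10-2)! = 3628800 - 725760 + 40320 = 2943360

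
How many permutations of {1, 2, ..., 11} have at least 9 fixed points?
Exactly j fixed points: C(11,j)·!(11-j); sum over j ≥ 9 (derangement numbers via !m = (m-1)·(!(m-1) + !(m-2)): !0..!2 = 1, 0, 1). Σ_{j=9}^{11} C(11,j)·!(11-j) = C(11,9)·!2 + C(11,10)·!1 + C(11,11)·!0 = 55·1 + 11·0 + 1·1 = 56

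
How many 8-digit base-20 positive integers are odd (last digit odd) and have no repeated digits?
Last∈{1,3,5,7,9,11,13,15,17,19}. Last=0: 0. Last nonzero: 10×18×P(18,6) = 2405894400. Total = 2405894400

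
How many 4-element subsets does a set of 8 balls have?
C(8,4) = 8!/(4!×4!) = 70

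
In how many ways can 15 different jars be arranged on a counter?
15! = 1307674368000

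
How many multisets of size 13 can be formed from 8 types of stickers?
C(13+8-1, 8-1) = C(20, 7) = 77520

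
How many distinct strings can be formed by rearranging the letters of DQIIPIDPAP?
10! / (1! × 2! × 1! × 3! × 3!) = 50400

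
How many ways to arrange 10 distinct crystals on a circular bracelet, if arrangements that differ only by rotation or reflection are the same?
(10-1)!/2 = 362880/2 = 181440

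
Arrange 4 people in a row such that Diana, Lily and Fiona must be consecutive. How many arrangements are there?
Treat the 3 as one block: (4-3+1)! × 3! = 2 × 6 = 12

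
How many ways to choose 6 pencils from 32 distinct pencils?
C(32,6) = 32!/(6!×26!) = 906192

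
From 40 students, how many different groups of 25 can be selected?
C(40,25) = 40!/(25!×15!) = 40225345056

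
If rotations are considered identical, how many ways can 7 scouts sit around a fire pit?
Circular: fix one position, arrange the rest. (7-1)! = 720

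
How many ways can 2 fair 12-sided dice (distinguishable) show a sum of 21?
Coefficient of x^21 in (x + x² + ... + x^12)^2. By inclusion-exclusion on dice exceeding 12: Σ_j (-1)^j C(2,j)·C(21-1-12j, 1) = C(2,0)·C(20,1) - C(2,1)·C(8,1) = 1·20 - 2·8 = 4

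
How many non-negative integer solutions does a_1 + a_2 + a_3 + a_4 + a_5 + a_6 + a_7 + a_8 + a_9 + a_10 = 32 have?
C(32+10-1, 10-1) = C(41, 9) = 350343565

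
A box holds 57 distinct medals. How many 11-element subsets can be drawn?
C(57,11) = 57!/(11!×46!) = 184509266760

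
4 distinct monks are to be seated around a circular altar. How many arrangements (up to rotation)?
Circular: fix one position, arrange the rest. (4-1)! = 6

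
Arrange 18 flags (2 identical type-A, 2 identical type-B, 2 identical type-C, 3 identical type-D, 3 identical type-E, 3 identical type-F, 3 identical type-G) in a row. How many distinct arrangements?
18! / (2! × 2! × 2! × 3! × 3! × 3! × 3!) = 617512896000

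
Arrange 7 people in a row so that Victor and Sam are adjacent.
Treat as block: (7-1)! × 2! = 720 × 2 = 1440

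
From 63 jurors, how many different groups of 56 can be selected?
C(63,56) = 63!/(56!×7!) = 553270671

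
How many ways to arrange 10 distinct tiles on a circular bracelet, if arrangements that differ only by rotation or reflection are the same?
(10-1)!/2 = 362880/2 = 181440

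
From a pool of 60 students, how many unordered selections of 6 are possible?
C(60,6) = 60!/(6!×54!) = 50063860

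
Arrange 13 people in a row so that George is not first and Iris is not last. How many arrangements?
By inclusion-exclusion: 13! - 2×(13-1)! + (13-2)! = 6227020800 - 958003200 + 39916800 = 5308934400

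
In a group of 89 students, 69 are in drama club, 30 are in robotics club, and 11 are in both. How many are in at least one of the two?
|A∪B| = |A| + |B| - |A∩B| = 69 + 30 - 11 = 88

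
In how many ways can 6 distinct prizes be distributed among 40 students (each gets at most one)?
P(40,6) = 40!/(40-6)! = 2763633600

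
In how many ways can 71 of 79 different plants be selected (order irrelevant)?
C(79,71) = 79!/(71!×8!) = 26088783435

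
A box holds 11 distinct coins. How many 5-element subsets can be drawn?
C(11,5) = 11!/(5!×6!) = 462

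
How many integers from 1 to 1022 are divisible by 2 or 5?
⌊1022/2⌋ + ⌊1022/5⌋ - ⌊1022/10⌋ = 511 + 204 - 102 = 613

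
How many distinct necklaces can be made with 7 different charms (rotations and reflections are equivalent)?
(7-1)!/2 = 720/2 = 360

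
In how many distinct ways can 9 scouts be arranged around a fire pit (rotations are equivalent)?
Circular: fix one position, arrange the rest. (9-1)! = 40320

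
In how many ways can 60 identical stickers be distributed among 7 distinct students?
C(60+7-1, 7-1) = C(66, 6) = 90858768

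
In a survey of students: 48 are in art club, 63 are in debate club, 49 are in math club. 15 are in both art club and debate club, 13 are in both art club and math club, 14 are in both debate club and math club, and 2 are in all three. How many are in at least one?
|A∪B∪C| = 48+63+49-15-13-14+2 = 120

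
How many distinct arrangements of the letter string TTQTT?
5! / (4! × 1!) = 5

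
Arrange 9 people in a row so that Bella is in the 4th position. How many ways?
Fix one position: (9-1)! = 40320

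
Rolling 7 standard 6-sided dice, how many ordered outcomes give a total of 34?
Coefficient of x^34 in (x + x² + ... + x^6)^7. By inclusion-exclusion on dice exceeding 6: Σ_j (-1)^j C(7,j)·C(34-1-6j, 6) = C(7,0)·C(33,6) - C(7,1)·C(27,6) + C(7,2)·C(21,6) - C(7,3)·C(15,6) + C(7,4)·C(9,6) = 1·1107568 - 7·296010 + 21·54264 - 35·5005 + 35·84 = 2807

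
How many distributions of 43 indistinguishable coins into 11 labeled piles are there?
C(43+11-1, 11-1) = C(53, 10) = 19499099620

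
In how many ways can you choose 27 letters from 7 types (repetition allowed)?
C(27+7-1, 7-1) = C(33, 6) = 1107568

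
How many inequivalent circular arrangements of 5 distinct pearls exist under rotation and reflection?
(5-1)!/2 = 24/2 = 12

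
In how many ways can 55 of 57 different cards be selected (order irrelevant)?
C(57,55) = 57!/(55!×2!) = 1596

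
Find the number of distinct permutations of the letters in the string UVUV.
4! / (2! × 2!) = 6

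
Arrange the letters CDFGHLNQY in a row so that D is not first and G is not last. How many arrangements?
By inclusion-exclusion: 9! - 2×(9-1)! + (9-2)! = 362880 - 80640 + 5040 = 287280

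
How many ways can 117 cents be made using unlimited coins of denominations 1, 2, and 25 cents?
Coefficient of x^117 in 1/(1-x^1) · 1/(1-x^2) · 1/(1-x^25). Case on j = number of 25-cent coins (j = 0..4); remainder r = 117 - 25j is made from {1,2} in ⌊r/2⌋+1 ways. r = 117, 92, 67, 42, 17 → 59 + 47 + 34 + 22 + 9 = 171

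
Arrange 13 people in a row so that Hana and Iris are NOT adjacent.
Total - adjacent = 13! - (13-1)!×2 = 6227020800 - 958003200 = 5269017600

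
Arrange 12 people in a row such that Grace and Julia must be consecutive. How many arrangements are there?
Treat the 2 as one block: (12-2+1)! × 2! = 39916800 × 2 = 79833600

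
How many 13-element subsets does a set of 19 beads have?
C(19,13) = 19!/(13!×6!) = 27132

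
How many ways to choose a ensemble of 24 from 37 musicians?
C(37,24) = 37!/(24!×13!) = 3562467300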